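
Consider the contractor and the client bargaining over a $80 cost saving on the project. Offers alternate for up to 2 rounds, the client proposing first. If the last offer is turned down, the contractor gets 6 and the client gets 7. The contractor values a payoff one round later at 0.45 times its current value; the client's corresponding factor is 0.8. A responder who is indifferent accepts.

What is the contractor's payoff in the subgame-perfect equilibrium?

32.85

Round 2 (the contractor proposes): the client gets 7 if talks fail, so the contractor offers 7 and keeps 73.
Round 1 (the client proposes): the contractor can get 73 next round, worth 0.45 × 73 = 32.85 now. The client offers 32.85 and keeps 80 − 32.85 = 47.15.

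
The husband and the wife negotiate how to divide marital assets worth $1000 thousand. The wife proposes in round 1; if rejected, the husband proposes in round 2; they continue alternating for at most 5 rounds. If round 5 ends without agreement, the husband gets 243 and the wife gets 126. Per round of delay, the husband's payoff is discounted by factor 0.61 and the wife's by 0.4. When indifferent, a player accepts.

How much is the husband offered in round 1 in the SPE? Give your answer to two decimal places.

Round 5 (the wife proposes): the husband gets 243 if talks fail, so the wife offers 243 and keeps 757.
Round 4 (the husband proposes): the wife can get 757 next round, worth 0.4 × 757 = 302.8 now. The husband offers 302.8 and keeps 1000 − 302.8 = 697.2.
Round 3 (the wife proposes): the husband can get 697.2 next round, worth 0.61 × 697.2 = 425.292 now. The wife offers 425.292 and keeps 1000 − 425.292 = 574.708.
Round 2 (the husband proposes): the wife can get 574.708 next round, worth 0.4 × 574.708 = 229.8832 now, so the husband offers 229.8832, keeping 770.1168.
Round 1 (the wife proposes): the husband can get 770.1168 next round, worth 0.61 × 770.1168 = 469.771248 now. The wife offers 469.771248 and keeps 1000 − 469.771248 = 530.228752.

469.77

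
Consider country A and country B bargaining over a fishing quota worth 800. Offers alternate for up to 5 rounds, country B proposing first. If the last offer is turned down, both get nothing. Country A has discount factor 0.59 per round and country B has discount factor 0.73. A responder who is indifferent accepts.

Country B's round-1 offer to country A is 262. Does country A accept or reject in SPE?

Accept

Round 5 (country B proposes): rejection yields 0 for country A; country B offers 0 and keeps 800.
Round 4 (country A proposes): country B can get 800 next round, worth 0.73 × 800 = 584 now, so country A offers 584, keeping 216.
Round 3 (country B proposes): country A can get 216 next round, worth 0.59 × 216 = 127.44 now. Country B offers 127.44 and keeps 800 − 127.44 = 672.56.
Round 2 (country A proposes): country B can get 672.56 next round, worth 0.73 × 672.56 = 490.9688 now; country A offers that and keeps 309.0312.
So by rejecting in round 1, country A gets 309.0312 next round, worth 0.59 × 309.0312 = 182.328408 now.
Offer 262 ≥ 182.328408, so country A accepts.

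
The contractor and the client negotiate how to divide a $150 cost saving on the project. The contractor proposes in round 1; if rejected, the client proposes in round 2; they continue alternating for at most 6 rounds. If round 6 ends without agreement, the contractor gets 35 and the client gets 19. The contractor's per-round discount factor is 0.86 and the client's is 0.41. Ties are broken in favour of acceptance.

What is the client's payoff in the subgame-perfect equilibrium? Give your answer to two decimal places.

17.51

Round 6 (the client proposes): the contractor gets 35 if talks fail, so the client offers 35 and keeps 115.
Round 5 (the contractor proposes): the client can get 115 next round, worth 0.41 × 115 = 47.15 now, so the contractor offers 47.15, keeping 102.85.
Round 4 (the client proposes): the contractor can get 102.85 next round, worth 0.86 × 102.85 = 88.451 now, so the client offers 88.451, keeping 61.549.
Round 3 (the contractor proposes): the client can get 61.549 next round, worth 0.41 × 61.549 = 25.23509 now. The contractor offers 25.23509 and keeps 150 − 25.23509 = 124.76491.
Round 2 (the client proposes): the contractor can get 124.76491 next round, worth 0.86 × 124.76491 = 107.2978226 now; the client offers that and keeps 42.7021774.
Round 1 (the contractor proposes): the client can get 42.7021774 next round, worth 0.41 × 42.7021774 = 17.507892734 now, so the contractor offers 17.507892734, keeping 132.492107266.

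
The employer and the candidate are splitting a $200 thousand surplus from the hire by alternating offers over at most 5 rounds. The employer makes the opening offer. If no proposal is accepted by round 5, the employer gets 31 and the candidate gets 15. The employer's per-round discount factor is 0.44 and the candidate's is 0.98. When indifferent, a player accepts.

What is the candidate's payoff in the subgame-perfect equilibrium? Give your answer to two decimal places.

159.88

By backward induction:
Round 5 (the employer proposes): the candidate gets 15 if talks fail, so the employer offers 15 and keeps 185.
Round 4 (the candidate proposes): the employer can get 185 next round, worth 0.44 × 185 = 81.4 now; the candidate offers that and keeps 118.6.
Round 3 (the employer proposes): the candidate can get 118.6 next round, worth 0.98 × 118.6 = 116.228 now; the employer offers that and keeps 83.772.
Round 2 (the candidate proposes): the employer can get 83.772 next round, worth 0.44 × 83.772 = 36.85968 now. The candidate offers 36.85968 and keeps 200 − 36.85968 = 163.14032.
Round 1 (the employer proposes): the candidate can get 163.14032 next round, worth 0.98 × 163.14032 = 159.8775136 now. The employer offers 159.8775136 and keeps 200 − 159.8775136 = 40.1224864.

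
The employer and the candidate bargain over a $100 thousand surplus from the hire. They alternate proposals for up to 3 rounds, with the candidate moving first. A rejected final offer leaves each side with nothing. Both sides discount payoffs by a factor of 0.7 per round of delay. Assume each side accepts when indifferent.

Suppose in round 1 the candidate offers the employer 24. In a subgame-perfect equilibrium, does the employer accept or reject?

Round 3 (the candidate proposes): the employer will accept anything ≥ 0, so the candidate offers 0 and keeps 100.
Round 2 (the employer proposes): the candidate can get 100 next round, worth 0.7 × 100 = 70 now, so the employer offers 70, keeping 30.
So by rejecting in round 1, the employer gets 30 next round, worth 0.7 × 30 = 21 now.
Offer 24 ≥ 21, so the employer accepts.

Accept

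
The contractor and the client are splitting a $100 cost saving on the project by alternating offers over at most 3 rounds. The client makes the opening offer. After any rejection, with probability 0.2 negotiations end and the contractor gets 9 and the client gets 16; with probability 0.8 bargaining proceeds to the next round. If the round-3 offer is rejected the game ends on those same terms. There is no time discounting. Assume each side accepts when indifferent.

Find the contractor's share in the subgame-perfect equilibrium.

21

Round 3 (the client proposes): the contractor gets 9 if talks fail, so the client offers 9 and keeps 91.
Round 2 (the contractor proposes): rejecting gives the client an expected 0.8 × 91 + 0.2 × 16 = 76, so the contractor offers 76, keeping 24.
Round 1 (the client proposes): rejecting gives the contractor an expected 0.8 × 24 + 0.2 × 9 = 21, so the client offers 21, keeping 79.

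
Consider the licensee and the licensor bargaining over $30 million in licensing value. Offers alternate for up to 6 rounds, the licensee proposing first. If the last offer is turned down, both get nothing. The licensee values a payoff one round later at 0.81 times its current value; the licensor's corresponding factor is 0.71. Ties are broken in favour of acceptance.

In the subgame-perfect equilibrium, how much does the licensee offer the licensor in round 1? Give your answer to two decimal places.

Round 6 (the licensor proposes): the licensee will accept anything ≥ 0, so the licensor offers 0 and keeps 30.
Round 5 (the licensee proposes): the licensor can get 30 next round, worth 0.71 × 30 = 21.3 now, so the licensee offers 21.3, keeping 8.7.
Round 4 (the licensor proposes): the licensee can get 8.7 next round, worth 0.81 × 8.7 = 7.047 now, so the licensor offers 7.047, keeping 22.953.
Round 3 (the licensee proposes): the licensor can get 22.953 next round, worth 0.71 × 22.953 = 16.29663 now. The licensee offers 16.29663 and keeps 30 − 16.29663 = 13.70337.
Round 2 (the licensor proposes): the licensee can get 13.70337 next round, worth 0.81 × 13.70337 = 11.0997297 now; the licensor offers that and keeps 18.9002703.
Round 1 (the licensee proposes): the licensor can get 18.9002703 next round, worth 0.71 × 18.9002703 = 13.419191913 now. The licensee offers 13.419191913 and keeps 30 − 13.419191913 = 16.580808087.

13.42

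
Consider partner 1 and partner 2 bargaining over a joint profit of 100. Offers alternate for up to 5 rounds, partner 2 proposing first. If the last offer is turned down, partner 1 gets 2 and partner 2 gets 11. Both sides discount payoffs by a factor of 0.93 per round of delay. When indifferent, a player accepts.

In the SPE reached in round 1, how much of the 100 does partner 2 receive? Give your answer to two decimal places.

Round 5 (partner 2 proposes): partner 1 gets 2 if talks fail, so partner 2 offers 2 and keeps 98.
Round 4 (partner 1 proposes): partner 2 can get 98 next round, worth 0.93 × 98 = 91.14 now. Partner 1 offers 91.14 and keeps 100 − 91.14 = 8.86.
Round 3 (partner 2 proposes): partner 1 can get 8.86 next round, worth 0.93 × 8.86 = 8.2398 now; partner 2 offers that and keeps 91.7602.
Round 2 (partner 1 proposes): partner 2 can get 91.7602 next round, worth 0.93 × 91.7602 = 85.336986 now, so partner 1 offers 85.336986, keeping 14.663014.
Round 1 (partner 2 proposes): partner 1 can get 14.663014 next round, worth 0.93 × 14.663014 = 13.63660302 now; partner 2 offers that and keeps 86.36339698.

86.36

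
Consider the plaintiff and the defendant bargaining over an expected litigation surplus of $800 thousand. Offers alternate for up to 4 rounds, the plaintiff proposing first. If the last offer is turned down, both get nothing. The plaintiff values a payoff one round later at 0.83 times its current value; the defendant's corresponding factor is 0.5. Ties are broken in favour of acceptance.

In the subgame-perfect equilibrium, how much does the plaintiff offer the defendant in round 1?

Round 4 (the defendant proposes): rejection yields 0 for the plaintiff; the defendant offers 0 and keeps 800.
Round 3 (the plaintiff proposes): the defendant can get 800 next round, worth 0.5 × 800 = 400 now, so the plaintiff offers 400, keeping 400.
Round 2 (the defendant proposes): the plaintiff can get 400 next round, worth 0.83 × 400 = 332 now; the defendant offers that and keeps 468.
Round 1 (the plaintiff proposes): the defendant can get 468 next round, worth 0.5 × 468 = 234 now, so the plaintiff offers 234, keeping 566.

234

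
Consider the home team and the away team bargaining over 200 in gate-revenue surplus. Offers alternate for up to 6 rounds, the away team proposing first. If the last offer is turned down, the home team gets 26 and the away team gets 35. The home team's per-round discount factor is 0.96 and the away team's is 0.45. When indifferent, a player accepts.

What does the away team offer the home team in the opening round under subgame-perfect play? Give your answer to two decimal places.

Work backward from the last round.
Round 6 (the home team proposes): the away team gets 35 if talks fail, so the home team offers 35 and keeps 165.
Round 5 (the away team proposes): the home team can get 165 next round, worth 0.96 × 165 = 158.4 now. The away team offers 158.4 and keeps 200 − 158.4 = 41.6.
Round 4 (the home team proposes): the away team can get 41.6 next round, worth 0.45 × 41.6 = 18.72 now. The home team offers 18.72 and keeps 200 − 18.72 = 181.28.
Round 3 (the away team proposes): the home team can get 181.28 next round, worth 0.96 × 181.28 = 174.0288 now. The away team offers 174.0288 and keeps 200 − 174.0288 = 25.9712.
Round 2 (the home team proposes): the away team can get 25.9712 next round, worth 0.45 × 25.9712 = 11.68704 now; the home team offers that and keeps 188.31296.
Round 1 (the away team proposes): the home team can get 188.31296 next round, worth 0.96 × 188.31296 = 180.7804416 now; the away team offers that and keeps 19.2195584.

180.78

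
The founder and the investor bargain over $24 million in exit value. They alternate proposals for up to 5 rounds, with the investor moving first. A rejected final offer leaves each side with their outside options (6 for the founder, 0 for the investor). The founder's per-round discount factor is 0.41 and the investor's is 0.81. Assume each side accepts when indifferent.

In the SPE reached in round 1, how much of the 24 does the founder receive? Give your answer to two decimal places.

3.15

Work backward from the last round.
Round 5 (the investor proposes): the founder gets 6 if talks fail, so the investor offers 6 and keeps 18.
Round 4 (the founder proposes): the investor can get 18 next round, worth 0.81 × 18 = 14.58 now, so the founder offers 14.58, keeping 9.42.
Round 3 (the investor proposes): the founder can get 9.42 next round, worth 0.41 × 9.42 = 3.8622 now; the investor offers that and keeps 20.1378.
Round 2 (the founder proposes): the investor can get 20.1378 next round, worth 0.81 × 20.1378 = 16.311618 now, so the founder offers 16.311618, keeping 7.688382.
Round 1 (the investor proposes): the founder can get 7.688382 next round, worth 0.41 × 7.688382 = 3.15223662 now, so the investor offers 3.15223662, keeping 20.84776338.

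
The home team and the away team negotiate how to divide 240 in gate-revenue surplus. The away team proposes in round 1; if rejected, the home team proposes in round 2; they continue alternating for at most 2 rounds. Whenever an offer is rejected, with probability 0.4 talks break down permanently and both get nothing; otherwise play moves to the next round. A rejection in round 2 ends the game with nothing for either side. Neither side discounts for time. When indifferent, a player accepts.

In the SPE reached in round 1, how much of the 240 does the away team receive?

96

By backward induction:
Round 2 (the home team proposes): the away team will accept anything ≥ 0, so the home team offers 0 and keeps 240.
Round 1 (the away team proposes): rejecting gives the home team an expected 0.6 × 240 = 144. The away team offers 144 and keeps 240 − 144 = 96.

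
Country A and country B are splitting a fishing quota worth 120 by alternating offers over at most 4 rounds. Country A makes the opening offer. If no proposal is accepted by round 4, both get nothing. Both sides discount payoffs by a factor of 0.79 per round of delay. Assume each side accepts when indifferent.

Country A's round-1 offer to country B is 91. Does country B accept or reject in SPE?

Accept

Work out country B's continuation value if the offer is rejected.
Round 4 (country B proposes): country A will accept anything ≥ 0, so country B offers 0 and keeps 120.
Round 3 (country A proposes): country B can get 120 next round, worth 0.79 × 120 = 94.8 now. Country A offers 94.8 and keeps 120 − 94.8 = 25.2.
Round 2 (country B proposes): country A can get 25.2 next round, worth 0.79 × 25.2 = 19.908 now, so country B offers 19.908, keeping 100.092.
So by rejecting in round 1, country B gets 100.092 next round, worth 0.79 × 100.092 = 79.07268 now.
Offer 91 ≥ 79.07268, so country B accepts.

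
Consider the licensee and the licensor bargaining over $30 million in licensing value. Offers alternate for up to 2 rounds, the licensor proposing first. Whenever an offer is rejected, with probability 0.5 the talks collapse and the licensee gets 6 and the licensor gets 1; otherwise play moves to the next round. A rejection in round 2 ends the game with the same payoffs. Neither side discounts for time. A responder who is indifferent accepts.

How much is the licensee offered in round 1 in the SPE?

17.5

By backward induction:
Round 2 (the licensee proposes): the licensor gets 1 if talks fail, so the licensee offers 1 and keeps 29.
Round 1 (the licensor proposes): rejecting gives the licensee an expected 0.5 × 29 + 0.5 × 6 = 17.5, so the licensor offers 17.5, keeping 12.5.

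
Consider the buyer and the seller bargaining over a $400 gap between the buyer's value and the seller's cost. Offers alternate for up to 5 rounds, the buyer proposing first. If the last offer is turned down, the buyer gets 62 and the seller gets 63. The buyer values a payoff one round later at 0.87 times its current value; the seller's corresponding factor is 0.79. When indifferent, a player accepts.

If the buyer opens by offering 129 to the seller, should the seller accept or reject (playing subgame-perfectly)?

Work out the seller's continuation value if the offer is rejected.
Round 5 (the buyer proposes): the seller gets 63 if talks fail, so the buyer offers 63 and keeps 337.
Round 4 (the seller proposes): the buyer can get 337 next round, worth 0.87 × 337 = 293.19 now. The seller offers 293.19 and keeps 400 − 293.19 = 106.81.
Round 3 (the buyer proposes): the seller can get 106.81 next round, worth 0.79 × 106.81 = 84.3799 now; the buyer offers that and keeps 315.6201.
Round 2 (the seller proposes): the buyer can get 315.6201 next round, worth 0.87 × 315.6201 = 274.589487 now, so the seller offers 274.589487, keeping 125.410513.
So by rejecting in round 1, the seller gets 125.410513 next round, worth 0.79 × 125.410513 = 99.07430527 now.
Offer 129 ≥ 99.07430527, so the seller accepts.

Accept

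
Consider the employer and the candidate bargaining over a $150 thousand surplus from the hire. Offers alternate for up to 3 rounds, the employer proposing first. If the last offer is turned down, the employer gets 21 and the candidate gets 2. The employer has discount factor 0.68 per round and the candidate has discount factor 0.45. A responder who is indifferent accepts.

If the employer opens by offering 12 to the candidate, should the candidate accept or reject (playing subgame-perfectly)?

Round 3 (the employer proposes): the candidate gets 2 if talks fail, so the employer offers 2 and keeps 148.
Round 2 (the candidate proposes): the employer can get 148 next round, worth 0.68 × 148 = 100.64 now. The candidate offers 100.64 and keeps 150 − 100.64 = 49.36.
So by rejecting in round 1, the candidate gets 49.36 next round, worth 0.45 × 49.36 = 22.212 now.
Offer 12 < 22.212, so the candidate rejects.

Reject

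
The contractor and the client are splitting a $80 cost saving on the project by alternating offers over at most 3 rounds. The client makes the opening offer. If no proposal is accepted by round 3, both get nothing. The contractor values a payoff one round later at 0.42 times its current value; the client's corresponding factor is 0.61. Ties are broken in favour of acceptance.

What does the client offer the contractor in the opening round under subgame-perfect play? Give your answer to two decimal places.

Solve by backward induction from round 3.
Round 3 (the client proposes): rejection yields 0 for the contractor; the client offers 0 and keeps 80.
Round 2 (the contractor proposes): the client can get 80 next round, worth 0.61 × 80 = 48.8 now. The contractor offers 48.8 and keeps 80 − 48.8 = 31.2.
Round 1 (the client proposes): the contractor can get 31.2 next round, worth 0.42 × 31.2 = 13.104 now, so the client offers 13.104, keeping 66.896.

13.10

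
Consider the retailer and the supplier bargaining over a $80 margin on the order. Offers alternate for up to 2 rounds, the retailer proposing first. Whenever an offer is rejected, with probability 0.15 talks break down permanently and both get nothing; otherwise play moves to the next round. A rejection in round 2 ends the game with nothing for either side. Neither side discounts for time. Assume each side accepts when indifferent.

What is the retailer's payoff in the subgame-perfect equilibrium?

12

Round 2 (the supplier proposes): rejection yields 0 for the retailer; the supplier offers 0 and keeps 80.
Round 1 (the retailer proposes): rejecting gives the supplier an expected 0.85 × 80 = 68; the retailer offers that and keeps 12.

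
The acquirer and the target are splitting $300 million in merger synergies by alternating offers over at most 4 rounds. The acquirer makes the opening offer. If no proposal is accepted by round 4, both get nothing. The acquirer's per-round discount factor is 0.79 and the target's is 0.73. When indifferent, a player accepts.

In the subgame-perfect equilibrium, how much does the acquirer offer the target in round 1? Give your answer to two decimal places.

172.29

Work backward from the last round.
Round 4 (the target proposes): the acquirer will accept anything ≥ 0, so the target offers 0 and keeps 300.
Round 3 (the acquirer proposes): the target can get 300 next round, worth 0.73 × 300 = 219 now; the acquirer offers that and keeps 81.
Round 2 (the target proposes): the acquirer can get 81 next round, worth 0.79 × 81 = 63.99 now; the target offers that and keeps 236.01.
Round 1 (the acquirer proposes): the target can get 236.01 next round, worth 0.73 × 236.01 = 172.2873 now, so the acquirer offers 172.2873, keeping 127.7127.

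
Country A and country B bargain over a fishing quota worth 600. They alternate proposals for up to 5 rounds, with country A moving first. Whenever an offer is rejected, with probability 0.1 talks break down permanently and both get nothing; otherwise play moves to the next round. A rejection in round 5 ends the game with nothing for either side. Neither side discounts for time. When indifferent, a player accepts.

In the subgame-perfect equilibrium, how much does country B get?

By backward induction:
Round 5 (country A proposes): rejection yields 0 for country B; country A offers 0 and keeps 600.
Round 4 (country B proposes): rejecting gives country A an expected 0.9 × 600 = 540. Country B offers 540 and keeps 600 − 540 = 60.
Round 3 (country A proposes): rejecting gives country B an expected 0.9 × 60 = 54. Country A offers 54 and keeps 600 − 54 = 546.
Round 2 (country B proposes): rejecting gives country A an expected 0.9 × 546 = 491.4, so country B offers 491.4, keeping 108.6.
Round 1 (country A proposes): rejecting gives country B an expected 0.9 × 108.6 = 97.74, so country A offers 97.74, keeping 502.26.

97.74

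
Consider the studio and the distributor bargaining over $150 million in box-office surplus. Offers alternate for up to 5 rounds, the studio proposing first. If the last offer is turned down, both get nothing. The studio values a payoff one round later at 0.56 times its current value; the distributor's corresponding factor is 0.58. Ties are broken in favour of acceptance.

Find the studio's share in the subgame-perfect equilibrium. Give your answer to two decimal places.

99.29

Round 5 (the studio proposes): the distributor will accept anything ≥ 0, so the studio offers 0 and keeps 150.
Round 4 (the distributor proposes): the studio can get 150 next round, worth 0.56 × 150 = 84 now; the distributor offers that and keeps 66.
Round 3 (the studio proposes): the distributor can get 66 next round, worth 0.58 × 66 = 38.28 now, so the studio offers 38.28, keeping 111.72.
Round 2 (the distributor proposes): the studio can get 111.72 next round, worth 0.56 × 111.72 = 62.5632 now, so the distributor offers 62.5632, keeping 87.4368.
Round 1 (the studio proposes): the distributor can get 87.4368 next round, worth 0.58 × 87.4368 = 50.713344 now. The studio offers 50.713344 and keeps 150 − 50.713344 = 99.286656.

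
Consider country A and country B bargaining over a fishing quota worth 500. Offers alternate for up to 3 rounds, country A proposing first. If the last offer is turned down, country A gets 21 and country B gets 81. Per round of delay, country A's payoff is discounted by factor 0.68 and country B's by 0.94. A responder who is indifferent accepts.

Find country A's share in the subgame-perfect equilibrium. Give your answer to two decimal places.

Round 3 (country A proposes): country B gets 81 if talks fail, so country A offers 81 and keeps 419.
Round 2 (country B proposes): country A can get 419 next round, worth 0.68 × 419 = 284.92 now. Country B offers 284.92 and keeps 500 − 284.92 = 215.08.
Round 1 (country A proposes): country B can get 215.08 next round, worth 0.94 × 215.08 = 202.1752 now, so country A offers 202.1752, keeping 297.8248.

297.82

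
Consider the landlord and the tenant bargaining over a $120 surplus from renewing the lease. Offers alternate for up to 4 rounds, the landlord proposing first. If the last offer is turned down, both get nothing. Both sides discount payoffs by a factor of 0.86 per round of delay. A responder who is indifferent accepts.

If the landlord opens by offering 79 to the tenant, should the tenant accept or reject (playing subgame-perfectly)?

Round 4 (the tenant proposes): the landlord will accept anything ≥ 0, so the tenant offers 0 and keeps 120.
Round 3 (the landlord proposes): the tenant can get 120 next round, worth 0.86 × 120 = 103.2 now. The landlord offers 103.2 and keeps 120 − 103.2 = 16.8.
Round 2 (the tenant proposes): the landlord can get 16.8 next round, worth 0.86 × 16.8 = 14.448 now. The tenant offers 14.448 and keeps 120 − 14.448 = 105.552.
So by rejecting in round 1, the tenant gets 105.552 next round, worth 0.86 × 105.552 = 90.77472 now.
Offer 79 < 90.77472, so the tenant rejects.

Reject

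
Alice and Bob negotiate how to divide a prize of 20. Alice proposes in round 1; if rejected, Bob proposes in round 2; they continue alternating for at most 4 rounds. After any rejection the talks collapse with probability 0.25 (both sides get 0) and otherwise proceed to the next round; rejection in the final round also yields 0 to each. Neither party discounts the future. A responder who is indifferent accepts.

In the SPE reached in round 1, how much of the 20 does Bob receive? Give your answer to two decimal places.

12.19

Round 4 (Bob proposes): Alice will accept anything ≥ 0, so Bob offers 0 and keeps 20.
Round 3 (Alice proposes): rejecting gives Bob an expected 0.75 × 20 = 15; Alice offers that and keeps 5.
Round 2 (Bob proposes): rejecting gives Alice an expected 0.75 × 5 = 3.75, so Bob offers 3.75, keeping 16.25.
Round 1 (Alice proposes): rejecting gives Bob an expected 0.75 × 16.25 = 12.1875; Alice offers that and keeps 7.8125.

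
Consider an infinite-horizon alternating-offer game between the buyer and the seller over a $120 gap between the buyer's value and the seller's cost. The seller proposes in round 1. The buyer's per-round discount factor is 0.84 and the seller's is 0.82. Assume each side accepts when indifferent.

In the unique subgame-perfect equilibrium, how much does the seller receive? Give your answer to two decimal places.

When the seller proposes, the buyer accepts any offer worth at least 0.84 times what the buyer would get by proposing next round; and vice versa.
This gives x = 120 − 0.84y and y = 120 − 0.82x, where x and y are each side's share when it proposes.
Hence (1 − 0.84·0.82)x = 120(1 − 0.84), i.e. 0.3112·x = 19.2.
x ≈ 61.6967; the buyer's share is 120 − x ≈ 58.3033.

61.70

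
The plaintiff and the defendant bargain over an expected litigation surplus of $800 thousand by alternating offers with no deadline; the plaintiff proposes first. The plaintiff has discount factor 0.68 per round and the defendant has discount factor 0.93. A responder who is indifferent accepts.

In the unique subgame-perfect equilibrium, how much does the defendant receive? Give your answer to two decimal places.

Let x be the plaintiff's share when the plaintiff proposes and y be the defendant's share when the defendant proposes.
The defendant accepts iff offered ≥ 0.93·y, so x = 800 − 0.93y. Symmetrically y = 800 − 0.68x.
Substituting: x = 800 − 0.93(800 − 0.68x), giving x(1 − 0.68·0.93) = 800(1 − 0.93).
So x = 800 × 0.07 / 0.3676 ≈ 152.3395, and the defendant receives 800 − x ≈ 647.6605.

647.66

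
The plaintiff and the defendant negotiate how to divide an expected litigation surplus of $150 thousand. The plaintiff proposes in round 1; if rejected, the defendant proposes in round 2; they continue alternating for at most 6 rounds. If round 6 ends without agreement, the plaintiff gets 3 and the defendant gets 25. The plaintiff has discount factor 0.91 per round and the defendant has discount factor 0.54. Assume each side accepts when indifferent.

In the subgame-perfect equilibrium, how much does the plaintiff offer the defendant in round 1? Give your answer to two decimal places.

Round 6 (the defendant proposes): the plaintiff gets 3 if talks fail, so the defendant offers 3 and keeps 147.
Round 5 (the plaintiff proposes): the defendant can get 147 next round, worth 0.54 × 147 = 79.38 now. The plaintiff offers 79.38 and keeps 150 − 79.38 = 70.62.
Round 4 (the defendant proposes): the plaintiff can get 70.62 next round, worth 0.91 × 70.62 = 64.2642 now, so the defendant offers 64.2642, keeping 85.7358.
Round 3 (the plaintiff proposes): the defendant can get 85.7358 next round, worth 0.54 × 85.7358 = 46.297332 now. The plaintiff offers 46.297332 and keeps 150 − 46.297332 = 103.702668.
Round 2 (the defendant proposes): the plaintiff can get 103.702668 next round, worth 0.91 × 103.702668 = 94.36942788 now; the defendant offers that and keeps 55.63057212.
Round 1 (the plaintiff proposes): the defendant can get 55.63057212 next round, worth 0.54 × 55.63057212 = 30.0405089448 now, so the plaintiff offers 30.0405089448, keeping 119.9594910552.

30.04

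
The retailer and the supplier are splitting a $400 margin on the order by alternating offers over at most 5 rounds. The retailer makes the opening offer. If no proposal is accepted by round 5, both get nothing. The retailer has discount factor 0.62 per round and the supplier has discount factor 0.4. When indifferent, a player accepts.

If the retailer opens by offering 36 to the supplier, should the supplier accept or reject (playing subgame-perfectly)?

Round 5 (the retailer proposes): rejection yields 0 for the supplier; the retailer offers 0 and keeps 400.
Round 4 (the supplier proposes): the retailer can get 400 next round, worth 0.62 × 400 = 248 now. The supplier offers 248 and keeps 400 − 248 = 152.
Round 3 (the retailer proposes): the supplier can get 152 next round, worth 0.4 × 152 = 60.8 now. The retailer offers 60.8 and keeps 400 − 60.8 = 339.2.
Round 2 (the supplier proposes): the retailer can get 339.2 next round, worth 0.62 × 339.2 = 210.304 now. The supplier offers 210.304 and keeps 400 − 210.304 = 189.696.
So by rejecting in round 1, the supplier gets 189.696 next round, worth 0.4 × 189.696 = 75.8784 now.
Offer 36 < 75.8784, so the supplier rejects.

Reject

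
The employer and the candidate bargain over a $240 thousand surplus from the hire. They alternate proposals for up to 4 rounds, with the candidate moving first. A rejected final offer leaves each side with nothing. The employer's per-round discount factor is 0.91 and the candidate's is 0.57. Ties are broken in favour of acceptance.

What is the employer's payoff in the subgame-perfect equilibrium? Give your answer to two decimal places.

207.20

Round 4 (the employer proposes): rejection yields 0 for the candidate; the employer offers 0 and keeps 240.
Round 3 (the candidate proposes): the employer can get 240 next round, worth 0.91 × 240 = 218.4 now; the candidate offers that and keeps 21.6.
Round 2 (the employer proposes): the candidate can get 21.6 next round, worth 0.57 × 21.6 = 12.312 now; the employer offers that and keeps 227.688.
Round 1 (the candidate proposes): the employer can get 227.688 next round, worth 0.91 × 227.688 = 207.19608 now, so the candidate offers 207.19608, keeping 32.80392.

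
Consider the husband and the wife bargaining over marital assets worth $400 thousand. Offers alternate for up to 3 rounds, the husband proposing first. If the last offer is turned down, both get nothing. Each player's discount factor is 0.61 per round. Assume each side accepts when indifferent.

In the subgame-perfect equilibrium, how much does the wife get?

95.16

Work backward from the last round.
Round 3 (the husband proposes): rejection yields 0 for the wife; the husband offers 0 and keeps 400.
Round 2 (the wife proposes): the husband can get 400 next round, worth 0.61 × 400 = 244 now, so the wife offers 244, keeping 156.
Round 1 (the husband proposes): the wife can get 156 next round, worth 0.61 × 156 = 95.16 now, so the husband offers 95.16, keeping 304.84.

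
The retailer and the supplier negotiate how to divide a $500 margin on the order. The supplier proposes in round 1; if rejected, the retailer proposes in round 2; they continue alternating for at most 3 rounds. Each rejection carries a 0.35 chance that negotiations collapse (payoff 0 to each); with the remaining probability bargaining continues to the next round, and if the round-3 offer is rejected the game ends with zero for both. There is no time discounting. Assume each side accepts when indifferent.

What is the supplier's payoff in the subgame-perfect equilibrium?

By backward induction:
Round 3 (the supplier proposes): rejection yields 0 for the retailer; the supplier offers 0 and keeps 500.
Round 2 (the retailer proposes): rejecting gives the supplier an expected 0.65 × 500 = 325. The retailer offers 325 and keeps 500 − 325 = 175.
Round 1 (the supplier proposes): rejecting gives the retailer an expected 0.65 × 175 = 113.75; the supplier offers that and keeps 386.25.

386.25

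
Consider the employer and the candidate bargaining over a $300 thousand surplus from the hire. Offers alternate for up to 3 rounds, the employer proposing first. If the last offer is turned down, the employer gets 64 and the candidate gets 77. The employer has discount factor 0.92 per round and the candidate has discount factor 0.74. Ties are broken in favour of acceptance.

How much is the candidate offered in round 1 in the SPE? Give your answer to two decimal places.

70.18

Round 3 (the employer proposes): the candidate gets 77 if talks fail, so the employer offers 77 and keeps 223.
Round 2 (the candidate proposes): the employer can get 223 next round, worth 0.92 × 223 = 205.16 now. The candidate offers 205.16 and keeps 300 − 205.16 = 94.84.
Round 1 (the employer proposes): the candidate can get 94.84 next round, worth 0.74 × 94.84 = 70.1816 now. The employer offers 70.1816 and keeps 300 − 70.1816 = 229.8184.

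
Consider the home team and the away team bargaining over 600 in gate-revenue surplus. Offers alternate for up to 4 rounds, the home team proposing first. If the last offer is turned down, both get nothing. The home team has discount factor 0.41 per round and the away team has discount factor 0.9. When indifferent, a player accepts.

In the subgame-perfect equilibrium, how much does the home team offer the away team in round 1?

Round 4 (the away team proposes): rejection yields 0 for the home team; the away team offers 0 and keeps 600.
Round 3 (the home team proposes): the away team can get 600 next round, worth 0.9 × 600 = 540 now. The home team offers 540 and keeps 600 − 540 = 60.
Round 2 (the away team proposes): the home team can get 60 next round, worth 0.41 × 60 = 24.6 now, so the away team offers 24.6, keeping 575.4.
Round 1 (the home team proposes): the away team can get 575.4 next round, worth 0.9 × 575.4 = 517.86 now, so the home team offers 517.86, keeping 82.14.

517.86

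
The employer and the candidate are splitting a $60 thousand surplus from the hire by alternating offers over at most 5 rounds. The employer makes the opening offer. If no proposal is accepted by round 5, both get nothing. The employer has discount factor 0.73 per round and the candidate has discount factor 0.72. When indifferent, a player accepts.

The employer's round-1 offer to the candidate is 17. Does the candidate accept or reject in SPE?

Reject

Round 5 (the employer proposes): rejection yields 0 for the candidate; the employer offers 0 and keeps 60.
Round 4 (the candidate proposes): the employer can get 60 next round, worth 0.73 × 60 = 43.8 now; the candidate offers that and keeps 16.2.
Round 3 (the employer proposes): the candidate can get 16.2 next round, worth 0.72 × 16.2 = 11.664 now. The employer offers 11.664 and keeps 60 − 11.664 = 48.336.
Round 2 (the candidate proposes): the employer can get 48.336 next round, worth 0.73 × 48.336 = 35.28528 now. The candidate offers 35.28528 and keeps 60 − 35.28528 = 24.71472.
So by rejecting in round 1, the candidate gets 24.71472 next round, worth 0.72 × 24.71472 = 17.7945984 now.
Offer 17 < 17.7945984, so the candidate rejects.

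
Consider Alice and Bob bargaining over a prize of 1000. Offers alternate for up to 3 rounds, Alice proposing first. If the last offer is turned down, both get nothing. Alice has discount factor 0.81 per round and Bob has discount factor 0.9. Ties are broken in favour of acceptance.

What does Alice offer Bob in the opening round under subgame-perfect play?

Solve by backward induction from round 3.
Round 3 (Alice proposes): rejection yields 0 for Bob; Alice offers 0 and keeps 1000.
Round 2 (Bob proposes): Alice can get 1000 next round, worth 0.81 × 1000 = 810 now, so Bob offers 810, keeping 190.
Round 1 (Alice proposes): Bob can get 190 next round, worth 0.9 × 190 = 171 now; Alice offers that and keeps 829.

171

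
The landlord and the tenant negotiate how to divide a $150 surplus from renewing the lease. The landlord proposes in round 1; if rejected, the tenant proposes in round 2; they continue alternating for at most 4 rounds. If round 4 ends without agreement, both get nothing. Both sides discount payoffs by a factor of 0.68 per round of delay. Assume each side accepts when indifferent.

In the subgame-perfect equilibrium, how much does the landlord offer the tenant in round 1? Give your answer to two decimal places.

By backward induction:
Round 4 (the tenant proposes): rejection yields 0 for the landlord; the tenant offers 0 and keeps 150.
Round 3 (the landlord proposes): the tenant can get 150 next round, worth 0.68 × 150 = 102 now, so the landlord offers 102, keeping 48.
Round 2 (the tenant proposes): the landlord can get 48 next round, worth 0.68 × 48 = 32.64 now. The tenant offers 32.64 and keeps 150 − 32.64 = 117.36.
Round 1 (the landlord proposes): the tenant can get 117.36 next round, worth 0.68 × 117.36 = 79.8048 now. The landlord offers 79.8048 and keeps 150 − 79.8048 = 70.1952.

79.80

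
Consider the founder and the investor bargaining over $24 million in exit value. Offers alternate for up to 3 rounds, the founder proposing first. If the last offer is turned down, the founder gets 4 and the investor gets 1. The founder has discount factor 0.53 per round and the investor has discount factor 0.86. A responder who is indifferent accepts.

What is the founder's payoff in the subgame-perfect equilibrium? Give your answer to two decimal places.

13.84

Round 3 (the founder proposes): the investor gets 1 if talks fail, so the founder offers 1 and keeps 23.
Round 2 (the investor proposes): the founder can get 23 next round, worth 0.53 × 23 = 12.19 now; the investor offers that and keeps 11.81.
Round 1 (the founder proposes): the investor can get 11.81 next round, worth 0.86 × 11.81 = 10.1566 now. The founder offers 10.1566 and keeps 24 − 10.1566 = 13.8434.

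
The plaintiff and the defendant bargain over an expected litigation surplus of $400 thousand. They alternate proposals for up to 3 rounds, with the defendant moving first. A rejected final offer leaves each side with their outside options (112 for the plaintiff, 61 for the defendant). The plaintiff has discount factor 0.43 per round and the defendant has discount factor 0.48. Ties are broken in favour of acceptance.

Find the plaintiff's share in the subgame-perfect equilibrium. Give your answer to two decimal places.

Round 3 (the defendant proposes): the plaintiff gets 112 if talks fail, so the defendant offers 112 and keeps 288.
Round 2 (the plaintiff proposes): the defendant can get 288 next round, worth 0.48 × 288 = 138.24 now; the plaintiff offers that and keeps 261.76.
Round 1 (the defendant proposes): the plaintiff can get 261.76 next round, worth 0.43 × 261.76 = 112.5568 now; the defendant offers that and keeps 287.4432.

112.56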